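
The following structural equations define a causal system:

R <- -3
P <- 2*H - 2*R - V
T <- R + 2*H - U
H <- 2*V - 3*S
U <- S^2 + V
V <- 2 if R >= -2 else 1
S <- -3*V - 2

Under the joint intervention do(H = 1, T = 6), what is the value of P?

Setting H = 1, T = 6 by intervention discards those variables' equations.
V = 2 if R >= -2 else 1  [with R=-3]  = 1
P = 2*H - 2*R - V  [with H=1, R=-3, V=1]  = 7

7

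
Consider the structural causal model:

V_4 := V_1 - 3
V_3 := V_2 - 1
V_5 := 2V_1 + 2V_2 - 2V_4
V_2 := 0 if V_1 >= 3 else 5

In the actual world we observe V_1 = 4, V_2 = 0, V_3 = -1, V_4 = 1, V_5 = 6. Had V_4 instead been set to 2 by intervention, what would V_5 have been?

4

Intervening sets V_4 = 2 and removes its equation (V_4 := V_1 - 3).
V_2 = 0 if V_1 >= 3 else 5  [with V_1=4]  = 0
V_5 = 2V_1 + 2V_2 - 2V_4  [with V_1=4, V_2=0, V_4=2]  = 4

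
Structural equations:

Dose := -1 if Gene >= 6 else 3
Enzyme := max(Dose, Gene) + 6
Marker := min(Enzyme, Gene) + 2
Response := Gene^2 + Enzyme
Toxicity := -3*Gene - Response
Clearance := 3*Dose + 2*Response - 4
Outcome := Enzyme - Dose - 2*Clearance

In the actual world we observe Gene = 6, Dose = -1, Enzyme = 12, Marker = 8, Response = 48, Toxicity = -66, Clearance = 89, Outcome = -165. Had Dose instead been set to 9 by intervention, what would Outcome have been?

do(Dose=9) replaces the equation Dose := -1 if Gene >= 6 else 3 with the constant Dose = 9.
Enzyme = max(Dose, Gene) + 6  [with Dose=9, Gene=6]  = 15
Response = Gene^2 + Enzyme  [with Gene=6, Enzyme=15]  = 51
Clearance = 3*Dose + 2*Response - 4  [with Dose=9, Response=51]  = 125
Outcome = Enzyme - Dose - 2*Clearance  [with Enzyme=15, Dose=9, Clearance=125]  = -244

-244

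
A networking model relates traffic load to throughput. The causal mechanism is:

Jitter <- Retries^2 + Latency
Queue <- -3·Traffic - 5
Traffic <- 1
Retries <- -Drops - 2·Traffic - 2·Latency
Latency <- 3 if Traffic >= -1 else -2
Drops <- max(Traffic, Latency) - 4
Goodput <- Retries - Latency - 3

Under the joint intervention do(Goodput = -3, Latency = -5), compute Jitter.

Under do(Goodput = -3, Latency = -5), each intervened variable's structural equation is replaced by its fixed value.
Drops = max(Traffic, Latency) - 4  [with Traffic=1, Latency=-5]  = -3
Retries = -Drops - 2·Traffic - 2·Latency  [with Drops=-3, Traffic=1, Latency=-5]  = 11
Jitter = Retries^2 + Latency  [with Retries=11, Latency=-5]  = 116

116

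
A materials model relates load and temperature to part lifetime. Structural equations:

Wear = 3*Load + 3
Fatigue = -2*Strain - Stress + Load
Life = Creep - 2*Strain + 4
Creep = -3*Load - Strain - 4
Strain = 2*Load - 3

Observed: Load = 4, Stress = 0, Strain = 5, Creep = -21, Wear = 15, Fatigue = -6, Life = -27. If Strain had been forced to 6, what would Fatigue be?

-8

The intervention breaks the incoming arrows to Strain: Strain = 2*Load - 3 no longer applies, and Strain = 6.
Fatigue = -2*Strain - Stress + Load  [with Strain=6, Stress=0, Load=4]  = -8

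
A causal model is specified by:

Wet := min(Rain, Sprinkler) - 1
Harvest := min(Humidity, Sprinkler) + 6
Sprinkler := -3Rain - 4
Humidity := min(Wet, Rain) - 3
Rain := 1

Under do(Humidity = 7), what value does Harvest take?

-1

Intervening sets Humidity = 7 and removes its equation (Humidity := min(Wet, Rain) - 3).
Sprinkler = -3Rain - 4  [with Rain=1]  = -7
Harvest = min(Humidity, Sprinkler) + 6  [with Humidity=7, Sprinkler=-7]  = -1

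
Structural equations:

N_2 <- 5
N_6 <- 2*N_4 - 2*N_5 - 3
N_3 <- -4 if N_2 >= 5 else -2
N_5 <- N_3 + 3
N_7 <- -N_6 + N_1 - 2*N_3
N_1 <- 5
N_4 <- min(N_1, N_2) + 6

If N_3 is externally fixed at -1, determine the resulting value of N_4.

11

The intervention breaks the incoming arrows to N_3: N_3 <- -4 if N_2 >= 5 else -2 no longer applies, and N_3 = -1.
N_4 is not downstream of the intervention, so its value is determined by the original equations.
N_4 = min(N_1, N_2) + 6  [with N_1=5, N_2=5]  = 11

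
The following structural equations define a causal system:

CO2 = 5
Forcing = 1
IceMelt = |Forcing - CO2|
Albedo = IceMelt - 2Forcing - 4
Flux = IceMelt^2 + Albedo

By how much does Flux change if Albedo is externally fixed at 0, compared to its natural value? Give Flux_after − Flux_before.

2

Intervening sets Albedo = 0 and removes its equation (Albedo = IceMelt - 2Forcing - 4).
IceMelt = |Forcing - CO2|  [with Forcing=1, CO2=5]  = 4
Flux = IceMelt^2 + Albedo  [with IceMelt=4, Albedo=0]  = 16
Without intervention: IceMelt = |Forcing - CO2|  [with Forcing=1, CO2=5]  = 4; Albedo = IceMelt - 2Forcing - 4  [with IceMelt=4, Forcing=1]  = -2; Flux = IceMelt^2 + Albedo  [with IceMelt=4, Albedo=-2]  = 14.
Change = 16 − 14 = 2.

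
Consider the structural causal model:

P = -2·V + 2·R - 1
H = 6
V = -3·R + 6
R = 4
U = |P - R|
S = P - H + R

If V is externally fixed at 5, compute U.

7

do(V=5) replaces the equation V = -3·R + 6 with the constant V = 5.
P = -2·V + 2·R - 1  [with V=5, R=4]  = -3
U = |P - R|  [with P=-3, R=4]  = 7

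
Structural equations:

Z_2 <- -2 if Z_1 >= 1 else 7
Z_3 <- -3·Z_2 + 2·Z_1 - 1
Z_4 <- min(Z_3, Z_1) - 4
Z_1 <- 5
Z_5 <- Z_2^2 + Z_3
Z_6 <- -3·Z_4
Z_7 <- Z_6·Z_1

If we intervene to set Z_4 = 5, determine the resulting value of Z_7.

-75

The intervention breaks the incoming arrows to Z_4: Z_4 <- min(Z_3, Z_1) - 4 no longer applies, and Z_4 = 5.
Z_6 = -3·Z_4  [with Z_4=5]  = -15
Z_7 = Z_6·Z_1  [with Z_6=-15, Z_1=5]  = -75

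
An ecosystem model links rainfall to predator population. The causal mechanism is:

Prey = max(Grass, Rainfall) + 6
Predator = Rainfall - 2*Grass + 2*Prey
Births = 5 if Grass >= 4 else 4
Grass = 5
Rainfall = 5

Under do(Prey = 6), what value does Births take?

5

do(Prey=6) replaces the equation Prey = max(Grass, Rainfall) + 6 with the constant Prey = 6.
Births is not downstream of the intervention, so its value is determined by the original equations.
Births = 5 if Grass >= 4 else 4  [with Grass=5]  = 5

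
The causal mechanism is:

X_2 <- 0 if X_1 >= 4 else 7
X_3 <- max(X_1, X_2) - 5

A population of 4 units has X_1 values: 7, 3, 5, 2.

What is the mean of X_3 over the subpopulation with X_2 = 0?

Conditioning on X_2=0 selects the 2 unit(s) with X_1 ∈ {7, 5}. Their X_3 values: 2, 0. Mean = 1.

1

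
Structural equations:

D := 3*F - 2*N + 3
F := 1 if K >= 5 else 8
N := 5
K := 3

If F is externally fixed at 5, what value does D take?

The intervention breaks the incoming arrows to F: F := 1 if K >= 5 else 8 no longer applies, and F = 5.
D = 3*F - 2*N + 3  [with F=5, N=5]  = 8

8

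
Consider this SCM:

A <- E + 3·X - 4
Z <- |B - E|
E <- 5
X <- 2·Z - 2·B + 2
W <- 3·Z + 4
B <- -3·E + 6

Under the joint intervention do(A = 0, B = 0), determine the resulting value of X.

Under do(A = 0, B = 0), each intervened variable's structural equation is replaced by its fixed value.
Z = |B - E|  [with B=0, E=5]  = 5
X = 2·Z - 2·B + 2  [with Z=5, B=0]  = 12

12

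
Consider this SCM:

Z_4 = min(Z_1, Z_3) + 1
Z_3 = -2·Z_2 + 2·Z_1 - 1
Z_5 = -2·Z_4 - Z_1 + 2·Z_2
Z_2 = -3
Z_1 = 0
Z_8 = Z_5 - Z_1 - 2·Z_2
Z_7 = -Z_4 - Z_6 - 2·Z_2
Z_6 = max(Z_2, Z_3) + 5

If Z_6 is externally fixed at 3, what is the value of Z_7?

Intervening sets Z_6 = 3 and removes its equation (Z_6 = max(Z_2, Z_3) + 5).
Z_3 = -2·Z_2 + 2·Z_1 - 1  [with Z_2=-3, Z_1=0]  = 5
Z_4 = min(Z_1, Z_3) + 1  [with Z_1=0, Z_3=5]  = 1
Z_7 = -Z_4 - Z_6 - 2·Z_2  [with Z_4=1, Z_6=3, Z_2=-3]  = 2

2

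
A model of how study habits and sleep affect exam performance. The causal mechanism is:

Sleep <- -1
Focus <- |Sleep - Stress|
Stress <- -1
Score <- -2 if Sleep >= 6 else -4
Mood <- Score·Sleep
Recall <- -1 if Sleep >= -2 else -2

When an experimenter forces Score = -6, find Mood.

6

Intervening sets Score = -6 and removes its equation (Score <- -2 if Sleep >= 6 else -4).
Mood = Score·Sleep  [with Score=-6, Sleep=-1]  = 6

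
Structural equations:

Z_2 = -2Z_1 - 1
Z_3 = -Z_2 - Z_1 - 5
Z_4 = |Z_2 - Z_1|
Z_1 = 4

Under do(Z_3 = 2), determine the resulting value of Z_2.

-9

Under do(Z_3=2), the mechanism Z_3 = -Z_2 - Z_1 - 5 is discarded; Z_3 is fixed at 2.
Since Z_2 is not a descendant of the intervened variable, it is unaffected.
Z_2 = -2Z_1 - 1  [with Z_1=4]  = -9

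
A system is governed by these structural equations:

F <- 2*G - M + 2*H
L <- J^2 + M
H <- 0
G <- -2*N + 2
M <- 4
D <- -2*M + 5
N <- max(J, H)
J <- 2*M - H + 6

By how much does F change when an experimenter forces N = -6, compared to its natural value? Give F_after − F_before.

Under do(N=-6), the mechanism N <- max(J, H) is discarded; N is fixed at -6.
G = -2*N + 2  [with N=-6]  = 14
F = 2*G - M + 2*H  [with G=14, M=4, H=0]  = 24
Without intervention: J = 2*M - H + 6  [with M=4, H=0]  = 14; N = max(J, H)  [with J=14, H=0]  = 14; G = -2*N + 2  [with N=14]  = -26; F = 2*G - M + 2*H  [with G=-26, M=4, H=0]  = -56.
Change = 24 − (-56) = 80.

80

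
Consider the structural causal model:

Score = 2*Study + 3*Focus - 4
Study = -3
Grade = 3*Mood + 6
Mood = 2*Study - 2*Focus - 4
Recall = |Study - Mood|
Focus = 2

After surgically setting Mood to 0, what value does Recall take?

Intervening sets Mood = 0 and removes its equation (Mood = 2*Study - 2*Focus - 4).
Recall = |Study - Mood|  [with Study=-3, Mood=0]  = 3

3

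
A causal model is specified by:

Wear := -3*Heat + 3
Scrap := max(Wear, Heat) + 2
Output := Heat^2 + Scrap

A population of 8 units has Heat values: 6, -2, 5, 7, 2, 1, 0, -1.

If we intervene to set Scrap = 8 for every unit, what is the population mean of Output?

Under do(Scrap=8), Scrap's equation is replaced by Scrap=8 for every unit. Per-unit Output: 44, 12, 33, 57, 12, 9, 8, 9. Mean = 23.

23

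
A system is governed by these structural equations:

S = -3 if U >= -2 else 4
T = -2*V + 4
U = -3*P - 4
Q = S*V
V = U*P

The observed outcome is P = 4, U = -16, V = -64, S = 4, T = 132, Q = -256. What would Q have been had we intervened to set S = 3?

-192

Under do(S=3), the mechanism S = -3 if U >= -2 else 4 is discarded; S is fixed at 3.
U = -3*P - 4  [with P=4]  = -16
V = U*P  [with U=-16, P=4]  = -64
Q = S*V  [with S=3, V=-64]  = -192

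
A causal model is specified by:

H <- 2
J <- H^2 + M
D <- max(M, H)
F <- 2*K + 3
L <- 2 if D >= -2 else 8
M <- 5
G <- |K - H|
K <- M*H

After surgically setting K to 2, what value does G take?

The intervention breaks the incoming arrows to K: K <- M*H no longer applies, and K = 2.
G = |K - H|  [with K=2, H=2]  = 0

0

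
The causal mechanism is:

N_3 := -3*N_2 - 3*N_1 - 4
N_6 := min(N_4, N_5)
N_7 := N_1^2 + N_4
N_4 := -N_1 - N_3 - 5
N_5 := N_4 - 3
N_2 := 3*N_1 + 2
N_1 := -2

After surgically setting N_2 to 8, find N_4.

19

Under do(N_2=8), the mechanism N_2 := 3*N_1 + 2 is discarded; N_2 is fixed at 8.
N_3 = -3*N_2 - 3*N_1 - 4  [with N_2=8, N_1=-2]  = -22
N_4 = -N_1 - N_3 - 5  [with N_1=-2, N_3=-22]  = 19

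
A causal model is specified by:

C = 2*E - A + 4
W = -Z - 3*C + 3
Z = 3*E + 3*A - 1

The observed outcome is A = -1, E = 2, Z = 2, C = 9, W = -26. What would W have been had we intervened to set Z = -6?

-18

do(Z=-6) replaces the equation Z = 3*E + 3*A - 1 with the constant Z = -6.
C = 2*E - A + 4  [with E=2, A=-1]  = 9
W = -Z - 3*C + 3  [with Z=-6, C=9]  = -18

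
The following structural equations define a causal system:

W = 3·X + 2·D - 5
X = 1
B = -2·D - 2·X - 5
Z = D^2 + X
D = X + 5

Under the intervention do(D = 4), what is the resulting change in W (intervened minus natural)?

-4

Under do(D=4), the mechanism D = X + 5 is discarded; D is fixed at 4.
W = 3·X + 2·D - 5  [with X=1, D=4]  = 6
Without intervention: D = X + 5  [with X=1]  = 6; W = 3·X + 2·D - 5  [with X=1, D=6]  = 10.
Change = 6 − 10 = -4.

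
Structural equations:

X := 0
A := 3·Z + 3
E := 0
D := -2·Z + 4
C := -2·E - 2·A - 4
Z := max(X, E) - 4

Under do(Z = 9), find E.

0

Under do(Z=9), the mechanism Z := max(X, E) - 4 is discarded; Z is fixed at 9.
Since E is not a descendant of the intervened variable, it is unaffected.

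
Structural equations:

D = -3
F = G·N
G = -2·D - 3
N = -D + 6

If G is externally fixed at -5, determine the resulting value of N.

The intervention breaks the incoming arrows to G: G = -2·D - 3 no longer applies, and G = -5.
Since N is not a descendant of the intervened variable, it is unaffected.
N = -D + 6  [with D=-3]  = 9

9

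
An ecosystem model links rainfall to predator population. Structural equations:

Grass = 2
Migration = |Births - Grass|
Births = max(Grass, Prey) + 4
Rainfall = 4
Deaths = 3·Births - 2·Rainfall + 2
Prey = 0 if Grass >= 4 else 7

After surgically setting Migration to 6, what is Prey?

7

do(Migration=6) replaces the equation Migration = |Births - Grass| with the constant Migration = 6.
Prey is not downstream of the intervention, so its value is determined by the original equations.
Prey = 0 if Grass >= 4 else 7  [with Grass=2]  = 7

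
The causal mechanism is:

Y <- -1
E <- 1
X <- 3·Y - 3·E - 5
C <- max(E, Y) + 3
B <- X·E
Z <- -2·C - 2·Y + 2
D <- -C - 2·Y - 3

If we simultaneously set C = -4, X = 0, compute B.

The joint intervention fixes C = -4, X = 0, removing each variable's own equation.
B = X·E  [with X=0, E=1]  = 0

0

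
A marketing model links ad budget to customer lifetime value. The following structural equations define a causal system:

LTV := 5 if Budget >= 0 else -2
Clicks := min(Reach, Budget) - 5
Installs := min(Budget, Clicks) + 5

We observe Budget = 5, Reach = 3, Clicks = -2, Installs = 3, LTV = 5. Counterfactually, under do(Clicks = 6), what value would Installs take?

The intervention breaks the incoming arrows to Clicks: Clicks := min(Reach, Budget) - 5 no longer applies, and Clicks = 6.
Installs = min(Budget, Clicks) + 5  [with Budget=5, Clicks=6]  = 10

10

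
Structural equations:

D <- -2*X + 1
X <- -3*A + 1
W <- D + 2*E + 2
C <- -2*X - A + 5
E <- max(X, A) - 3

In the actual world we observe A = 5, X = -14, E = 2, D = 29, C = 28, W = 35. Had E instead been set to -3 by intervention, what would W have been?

The intervention breaks the incoming arrows to E: E <- max(X, A) - 3 no longer applies, and E = -3.
X = -3*A + 1  [with A=5]  = -14
D = -2*X + 1  [with X=-14]  = 29
W = D + 2*E + 2  [with D=29, E=-3]  = 25

25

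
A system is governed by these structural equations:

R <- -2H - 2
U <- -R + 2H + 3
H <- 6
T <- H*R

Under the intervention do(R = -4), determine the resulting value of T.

-24

Under do(R=-4), the mechanism R <- -2H - 2 is discarded; R is fixed at -4.
T = H*R  [with H=6, R=-4]  = -24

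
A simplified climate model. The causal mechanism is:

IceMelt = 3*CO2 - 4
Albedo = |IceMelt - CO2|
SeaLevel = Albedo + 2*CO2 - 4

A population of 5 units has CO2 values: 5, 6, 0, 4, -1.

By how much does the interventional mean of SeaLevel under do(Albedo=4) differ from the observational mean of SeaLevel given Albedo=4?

1.6

Every unit gets Albedo=4 under the intervention. SeaLevel values become 10, 12, 0, 8, -2; E[SeaLevel|do(Albedo=4)] = 5.6.
Observing Albedo=4 restricts to units where Albedo's equation naturally yields 4: CO2 ∈ {0, 4}. In that subpopulation SeaLevel = 0, 8, mean 4.
Difference = 5.6 − 4 = 1.6.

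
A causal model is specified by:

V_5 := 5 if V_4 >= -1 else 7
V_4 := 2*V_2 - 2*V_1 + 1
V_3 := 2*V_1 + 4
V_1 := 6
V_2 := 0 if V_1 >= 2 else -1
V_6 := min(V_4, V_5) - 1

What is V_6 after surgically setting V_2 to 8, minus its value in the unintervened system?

Under do(V_2=8), the mechanism V_2 := 0 if V_1 >= 2 else -1 is discarded; V_2 is fixed at 8.
V_4 = 2*V_2 - 2*V_1 + 1  [with V_2=8, V_1=6]  = 5
V_5 = 5 if V_4 >= -1 else 7  [with V_4=5]  = 5
V_6 = min(V_4, V_5) - 1  [with V_4=5, V_5=5]  = 4
Without intervention: V_2 = 0 if V_1 >= 2 else -1  [with V_1=6]  = 0; V_4 = 2*V_2 - 2*V_1 + 1  [with V_2=0, V_1=6]  = -11; V_5 = 5 if V_4 >= -1 else 7  [with V_4=-11]  = 7; V_6 = min(V_4, V_5) - 1  [with V_4=-11, V_5=7]  = -12.
Change = 4 − (-12) = 16.

16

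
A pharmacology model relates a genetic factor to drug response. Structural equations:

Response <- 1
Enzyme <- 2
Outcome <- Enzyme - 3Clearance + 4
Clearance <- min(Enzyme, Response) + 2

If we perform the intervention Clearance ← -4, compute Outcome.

The intervention breaks the incoming arrows to Clearance: Clearance <- min(Enzyme, Response) + 2 no longer applies, and Clearance = -4.
Outcome = Enzyme - 3Clearance + 4  [with Enzyme=2, Clearance=-4]  = 18

18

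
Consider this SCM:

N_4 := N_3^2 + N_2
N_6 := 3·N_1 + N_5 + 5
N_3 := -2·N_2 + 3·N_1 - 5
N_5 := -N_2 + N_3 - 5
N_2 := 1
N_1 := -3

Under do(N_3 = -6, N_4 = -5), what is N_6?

-16

Setting N_3 = -6, N_4 = -5 by intervention discards those variables' equations.
N_5 = -N_2 + N_3 - 5  [with N_2=1, N_3=-6]  = -12
N_6 = 3·N_1 + N_5 + 5  [with N_1=-3, N_5=-12]  = -16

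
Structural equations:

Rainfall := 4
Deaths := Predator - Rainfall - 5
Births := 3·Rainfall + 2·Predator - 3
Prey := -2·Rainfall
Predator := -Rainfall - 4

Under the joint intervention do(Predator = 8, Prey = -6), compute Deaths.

Setting Predator = 8, Prey = -6 by intervention discards those variables' equations.
Deaths = Predator - Rainfall - 5  [with Predator=8, Rainfall=4]  = -1

-1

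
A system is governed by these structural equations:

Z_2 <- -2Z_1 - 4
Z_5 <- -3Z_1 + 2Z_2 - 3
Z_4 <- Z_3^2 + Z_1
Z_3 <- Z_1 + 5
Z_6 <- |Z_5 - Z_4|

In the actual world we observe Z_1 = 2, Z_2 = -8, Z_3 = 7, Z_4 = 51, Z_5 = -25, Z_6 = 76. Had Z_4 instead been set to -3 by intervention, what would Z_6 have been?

Under do(Z_4=-3), the mechanism Z_4 <- Z_3^2 + Z_1 is discarded; Z_4 is fixed at -3.
Z_2 = -2Z_1 - 4  [with Z_1=2]  = -8
Z_5 = -3Z_1 + 2Z_2 - 3  [with Z_1=2, Z_2=-8]  = -25
Z_6 = |Z_5 - Z_4|  [with Z_5=-25, Z_4=-3]  = 22

22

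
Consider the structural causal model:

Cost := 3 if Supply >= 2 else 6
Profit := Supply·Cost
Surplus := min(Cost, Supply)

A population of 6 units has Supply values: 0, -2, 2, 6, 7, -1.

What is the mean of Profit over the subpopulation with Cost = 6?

-6

Conditioning on Cost=6 selects the 3 unit(s) with Supply ∈ {0, -2, -1}. Their Profit values: 0, -12, -6. Mean = -6.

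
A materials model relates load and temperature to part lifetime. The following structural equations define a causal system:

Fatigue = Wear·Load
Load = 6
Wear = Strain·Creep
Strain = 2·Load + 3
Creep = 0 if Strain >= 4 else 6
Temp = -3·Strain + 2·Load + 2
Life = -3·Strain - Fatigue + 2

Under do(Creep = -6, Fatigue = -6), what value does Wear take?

-90

Setting Creep = -6, Fatigue = -6 by intervention discards those variables' equations.
Strain = 2·Load + 3  [with Load=6]  = 15
Wear = Strain·Creep  [with Strain=15, Creep=-6]  = -90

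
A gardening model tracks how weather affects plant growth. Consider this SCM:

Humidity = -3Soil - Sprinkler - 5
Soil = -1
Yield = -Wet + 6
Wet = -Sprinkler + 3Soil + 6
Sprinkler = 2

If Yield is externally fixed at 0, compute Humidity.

The intervention breaks the incoming arrows to Yield: Yield = -Wet + 6 no longer applies, and Yield = 0.
Since Humidity is not a descendant of the intervened variable, it is unaffected.
Humidity = -3Soil - Sprinkler - 5  [with Soil=-1, Sprinkler=2]  = -4

-4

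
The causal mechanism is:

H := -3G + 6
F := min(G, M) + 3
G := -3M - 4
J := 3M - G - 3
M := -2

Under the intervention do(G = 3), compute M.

Under do(G=3), the mechanism G := -3M - 4 is discarded; G is fixed at 3.
M is not downstream of the intervention, so its value is determined by the original equations.

-2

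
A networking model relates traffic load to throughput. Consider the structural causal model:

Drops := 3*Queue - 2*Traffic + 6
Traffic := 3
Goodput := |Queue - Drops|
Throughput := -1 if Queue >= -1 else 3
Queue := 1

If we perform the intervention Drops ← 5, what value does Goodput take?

4

do(Drops=5) replaces the equation Drops := 3*Queue - 2*Traffic + 6 with the constant Drops = 5.
Goodput = |Queue - Drops|  [with Queue=1, Drops=5]  = 4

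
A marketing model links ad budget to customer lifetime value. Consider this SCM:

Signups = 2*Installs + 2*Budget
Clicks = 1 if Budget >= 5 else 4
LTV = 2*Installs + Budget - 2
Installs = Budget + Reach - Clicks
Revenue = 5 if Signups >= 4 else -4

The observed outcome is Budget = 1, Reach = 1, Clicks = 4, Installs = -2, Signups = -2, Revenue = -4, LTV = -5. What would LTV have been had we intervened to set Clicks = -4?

11

The intervention breaks the incoming arrows to Clicks: Clicks = 1 if Budget >= 5 else 4 no longer applies, and Clicks = -4.
Installs = Budget + Reach - Clicks  [with Budget=1, Reach=1, Clicks=-4]  = 6
LTV = 2*Installs + Budget - 2  [with Installs=6, Budget=1]  = 11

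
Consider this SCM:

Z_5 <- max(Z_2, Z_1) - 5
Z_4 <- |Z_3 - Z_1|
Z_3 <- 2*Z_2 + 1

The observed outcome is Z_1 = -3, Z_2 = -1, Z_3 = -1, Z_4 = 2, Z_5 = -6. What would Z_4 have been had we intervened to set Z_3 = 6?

The intervention breaks the incoming arrows to Z_3: Z_3 <- 2*Z_2 + 1 no longer applies, and Z_3 = 6.
Z_4 = |Z_3 - Z_1|  [with Z_3=6, Z_1=-3]  = 9

9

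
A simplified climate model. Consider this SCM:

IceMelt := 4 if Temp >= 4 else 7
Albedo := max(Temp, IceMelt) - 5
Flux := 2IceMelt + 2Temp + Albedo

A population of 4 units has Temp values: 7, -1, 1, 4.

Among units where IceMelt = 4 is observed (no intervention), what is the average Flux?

Conditioning on IceMelt=4 selects the 2 unit(s) with Temp ∈ {7, 4}. Their Flux values: 24, 15. Mean = 19.5.

19.5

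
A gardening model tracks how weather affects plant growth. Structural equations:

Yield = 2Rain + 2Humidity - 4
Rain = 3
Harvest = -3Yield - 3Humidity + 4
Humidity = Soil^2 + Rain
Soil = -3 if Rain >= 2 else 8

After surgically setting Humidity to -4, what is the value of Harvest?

34

do(Humidity=-4) replaces the equation Humidity = Soil^2 + Rain with the constant Humidity = -4.
Yield = 2Rain + 2Humidity - 4  [with Rain=3, Humidity=-4]  = -6
Harvest = -3Yield - 3Humidity + 4  [with Yield=-6, Humidity=-4]  = 34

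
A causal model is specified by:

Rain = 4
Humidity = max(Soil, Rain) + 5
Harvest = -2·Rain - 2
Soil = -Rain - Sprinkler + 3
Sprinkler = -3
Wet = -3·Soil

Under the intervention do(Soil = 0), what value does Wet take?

The intervention breaks the incoming arrows to Soil: Soil = -Rain - Sprinkler + 3 no longer applies, and Soil = 0.
Wet = -3·Soil  [with Soil=0]  = 0

0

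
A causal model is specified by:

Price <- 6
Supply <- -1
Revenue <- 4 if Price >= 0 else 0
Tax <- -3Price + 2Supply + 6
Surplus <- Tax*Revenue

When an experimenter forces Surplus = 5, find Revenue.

4

do(Surplus=5) replaces the equation Surplus <- Tax*Revenue with the constant Surplus = 5.
Revenue is not downstream of the intervention, so its value is determined by the original equations.
Revenue = 4 if Price >= 0 else 0  [with Price=6]  = 4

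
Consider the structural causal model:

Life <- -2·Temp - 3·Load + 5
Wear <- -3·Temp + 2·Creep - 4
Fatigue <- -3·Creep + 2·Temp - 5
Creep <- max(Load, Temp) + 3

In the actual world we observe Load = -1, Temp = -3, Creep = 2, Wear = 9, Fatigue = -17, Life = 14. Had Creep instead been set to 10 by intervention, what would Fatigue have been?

-41

do(Creep=10) replaces the equation Creep <- max(Load, Temp) + 3 with the constant Creep = 10.
Fatigue = -3·Creep + 2·Temp - 5  [with Creep=10, Temp=-3]  = -41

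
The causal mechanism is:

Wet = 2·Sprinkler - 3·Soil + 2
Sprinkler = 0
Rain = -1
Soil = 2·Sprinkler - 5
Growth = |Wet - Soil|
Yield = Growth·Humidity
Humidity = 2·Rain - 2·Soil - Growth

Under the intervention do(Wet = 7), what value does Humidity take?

Under do(Wet=7), the mechanism Wet = 2·Sprinkler - 3·Soil + 2 is discarded; Wet is fixed at 7.
Soil = 2·Sprinkler - 5  [with Sprinkler=0]  = -5
Growth = |Wet - Soil|  [with Wet=7, Soil=-5]  = 12
Humidity = 2·Rain - 2·Soil - Growth  [with Rain=-1, Soil=-5, Growth=12]  = -4

-4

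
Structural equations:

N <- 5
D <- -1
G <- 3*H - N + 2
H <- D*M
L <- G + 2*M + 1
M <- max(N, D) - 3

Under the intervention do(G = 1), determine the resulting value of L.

6

The intervention breaks the incoming arrows to G: G <- 3*H - N + 2 no longer applies, and G = 1.
M = max(N, D) - 3  [with N=5, D=-1]  = 2
L = G + 2*M + 1  [with G=1, M=2]  = 6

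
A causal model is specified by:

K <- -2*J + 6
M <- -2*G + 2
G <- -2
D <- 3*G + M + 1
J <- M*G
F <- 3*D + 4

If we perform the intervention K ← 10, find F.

7

do(K=10) replaces the equation K <- -2*J + 6 with the constant K = 10.
Since F is not a descendant of the intervened variable, it is unaffected.
M = -2*G + 2  [with G=-2]  = 6
D = 3*G + M + 1  [with G=-2, M=6]  = 1
F = 3*D + 4  [with D=1]  = 7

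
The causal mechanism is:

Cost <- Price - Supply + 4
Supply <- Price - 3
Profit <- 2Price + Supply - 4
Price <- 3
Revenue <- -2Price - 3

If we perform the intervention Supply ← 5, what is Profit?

7

do(Supply=5) replaces the equation Supply <- Price - 3 with the constant Supply = 5.
Profit = 2Price + Supply - 4  [with Price=3, Supply=5]  = 7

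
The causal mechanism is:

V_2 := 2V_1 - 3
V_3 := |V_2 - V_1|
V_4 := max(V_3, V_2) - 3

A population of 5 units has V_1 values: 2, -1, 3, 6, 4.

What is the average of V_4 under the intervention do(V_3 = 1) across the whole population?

Every unit gets V_3=1 under the intervention. V_4 values become -2, -2, 0, 6, 2; E[V_4|do(V_3=1)] = 0.8.

0.8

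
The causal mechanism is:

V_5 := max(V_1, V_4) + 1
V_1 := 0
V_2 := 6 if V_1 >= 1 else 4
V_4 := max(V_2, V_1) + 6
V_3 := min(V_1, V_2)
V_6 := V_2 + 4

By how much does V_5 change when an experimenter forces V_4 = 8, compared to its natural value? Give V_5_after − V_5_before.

Intervening sets V_4 = 8 and removes its equation (V_4 := max(V_2, V_1) + 6).
V_5 = max(V_1, V_4) + 1  [with V_1=0, V_4=8]  = 9
Without intervention: V_2 = 6 if V_1 >= 1 else 4  [with V_1=0]  = 4; V_4 = max(V_2, V_1) + 6  [with V_2=4, V_1=0]  = 10; V_5 = max(V_1, V_4) + 1  [with V_1=0, V_4=10]  = 11.
Change = 9 − 11 = -2.

-2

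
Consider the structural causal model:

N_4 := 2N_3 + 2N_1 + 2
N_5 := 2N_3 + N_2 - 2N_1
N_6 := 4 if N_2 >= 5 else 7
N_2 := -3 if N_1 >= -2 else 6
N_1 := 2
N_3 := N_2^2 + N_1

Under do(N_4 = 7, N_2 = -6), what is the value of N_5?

The joint intervention fixes N_4 = 7, N_2 = -6, removing each variable's own equation.
N_3 = N_2^2 + N_1  [with N_2=-6, N_1=2]  = 38
N_5 = 2N_3 + N_2 - 2N_1  [with N_3=38, N_2=-6, N_1=2]  = 66

66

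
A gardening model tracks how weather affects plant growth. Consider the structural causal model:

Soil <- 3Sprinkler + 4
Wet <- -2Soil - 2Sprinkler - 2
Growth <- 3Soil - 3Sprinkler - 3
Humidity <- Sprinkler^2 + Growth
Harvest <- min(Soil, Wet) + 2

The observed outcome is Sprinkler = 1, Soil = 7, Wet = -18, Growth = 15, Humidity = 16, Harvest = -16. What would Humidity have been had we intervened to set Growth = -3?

-2

Intervening sets Growth = -3 and removes its equation (Growth <- 3Soil - 3Sprinkler - 3).
Humidity = Sprinkler^2 + Growth  [with Sprinkler=1, Growth=-3]  = -2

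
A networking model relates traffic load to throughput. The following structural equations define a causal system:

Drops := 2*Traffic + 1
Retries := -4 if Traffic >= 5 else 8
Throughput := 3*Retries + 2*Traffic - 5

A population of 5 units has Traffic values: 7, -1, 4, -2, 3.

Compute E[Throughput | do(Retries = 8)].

23.4

Under do(Retries=8), Retries's equation is replaced by Retries=8 for every unit. Per-unit Throughput: 33, 17, 27, 15, 25. Mean = 23.4.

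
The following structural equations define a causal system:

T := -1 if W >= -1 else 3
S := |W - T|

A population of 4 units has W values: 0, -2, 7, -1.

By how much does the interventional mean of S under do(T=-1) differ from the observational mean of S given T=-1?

The intervention sets T=-1 in all 4 units regardless of W. Recomputing S per unit gives 1, 1, 8, 0; average 2.5.
Observing T=-1 restricts to units where T's equation naturally yields -1: W ∈ {0, 7, -1}. In that subpopulation S = 1, 8, 0, mean 3.
Difference = 2.5 − 3 = -0.5.

-0.5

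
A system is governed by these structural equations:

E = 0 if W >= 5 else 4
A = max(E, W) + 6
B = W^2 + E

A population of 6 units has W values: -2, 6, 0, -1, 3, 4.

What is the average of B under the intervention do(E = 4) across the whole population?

15

The intervention sets E=4 in all 6 units regardless of W. Recomputing B per unit gives 8, 40, 4, 5, 13, 20; average 15.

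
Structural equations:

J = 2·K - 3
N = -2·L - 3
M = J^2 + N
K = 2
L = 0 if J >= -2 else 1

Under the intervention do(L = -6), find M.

10

do(L=-6) replaces the equation L = 0 if J >= -2 else 1 with the constant L = -6.
J = 2·K - 3  [with K=2]  = 1
N = -2·L - 3  [with L=-6]  = 9
M = J^2 + N  [with J=1, N=9]  = 10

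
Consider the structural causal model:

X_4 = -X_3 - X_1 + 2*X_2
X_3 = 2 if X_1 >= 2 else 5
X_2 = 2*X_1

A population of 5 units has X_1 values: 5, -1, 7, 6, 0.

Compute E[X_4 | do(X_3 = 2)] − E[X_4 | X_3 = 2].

Under do(X_3=2), X_3's equation is replaced by X_3=2 for every unit. Per-unit X_4: 13, -5, 19, 16, -2. Mean = 8.2.
Observing X_3=2 restricts to units where X_3's equation naturally yields 2: X_1 ∈ {5, 7, 6}. In that subpopulation X_4 = 13, 19, 16, mean 16.
Difference = 8.2 − 16 = -7.8.

-7.8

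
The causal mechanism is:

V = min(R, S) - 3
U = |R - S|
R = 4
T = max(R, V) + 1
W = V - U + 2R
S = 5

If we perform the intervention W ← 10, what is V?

do(W=10) replaces the equation W = V - U + 2R with the constant W = 10.
V is not downstream of the intervention, so its value is determined by the original equations.
V = min(R, S) - 3  [with R=4, S=5]  = 1

1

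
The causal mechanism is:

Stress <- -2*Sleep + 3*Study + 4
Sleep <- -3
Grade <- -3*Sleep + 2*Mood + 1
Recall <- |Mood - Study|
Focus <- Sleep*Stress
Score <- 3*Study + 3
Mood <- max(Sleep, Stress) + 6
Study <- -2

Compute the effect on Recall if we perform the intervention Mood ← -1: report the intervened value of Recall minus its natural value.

-11

Intervening sets Mood = -1 and removes its equation (Mood <- max(Sleep, Stress) + 6).
Recall = |Mood - Study|  [with Mood=-1, Study=-2]  = 1
Without intervention: Stress = -2*Sleep + 3*Study + 4  [with Sleep=-3, Study=-2]  = 4; Mood = max(Sleep, Stress) + 6  [with Sleep=-3, Stress=4]  = 10; Recall = |Mood - Study|  [with Mood=10, Study=-2]  = 12.
Change = 1 − 12 = -11.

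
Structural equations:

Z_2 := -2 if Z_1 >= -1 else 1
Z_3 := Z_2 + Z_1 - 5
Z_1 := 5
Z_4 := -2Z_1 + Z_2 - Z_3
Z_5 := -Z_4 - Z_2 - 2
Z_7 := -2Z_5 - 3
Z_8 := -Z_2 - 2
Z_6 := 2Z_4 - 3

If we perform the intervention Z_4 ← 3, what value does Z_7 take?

3

The intervention breaks the incoming arrows to Z_4: Z_4 := -2Z_1 + Z_2 - Z_3 no longer applies, and Z_4 = 3.
Z_2 = -2 if Z_1 >= -1 else 1  [with Z_1=5]  = -2
Z_5 = -Z_4 - Z_2 - 2  [with Z_4=3, Z_2=-2]  = -3
Z_7 = -2Z_5 - 3  [with Z_5=-3]  = 3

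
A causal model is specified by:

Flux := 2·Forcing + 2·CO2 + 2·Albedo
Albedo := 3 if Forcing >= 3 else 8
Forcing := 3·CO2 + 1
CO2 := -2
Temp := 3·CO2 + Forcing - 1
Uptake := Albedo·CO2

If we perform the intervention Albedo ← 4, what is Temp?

-12

Under do(Albedo=4), the mechanism Albedo := 3 if Forcing >= 3 else 8 is discarded; Albedo is fixed at 4.
Since Temp is not a descendant of the intervened variable, it is unaffected.
Forcing = 3·CO2 + 1  [with CO2=-2]  = -5
Temp = 3·CO2 + Forcing - 1  [with CO2=-2, Forcing=-5]  = -12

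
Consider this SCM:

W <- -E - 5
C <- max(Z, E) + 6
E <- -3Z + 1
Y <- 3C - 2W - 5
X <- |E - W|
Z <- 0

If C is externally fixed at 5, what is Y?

Under do(C=5), the mechanism C <- max(Z, E) + 6 is discarded; C is fixed at 5.
E = -3Z + 1  [with Z=0]  = 1
W = -E - 5  [with E=1]  = -6
Y = 3C - 2W - 5  [with C=5, W=-6]  = 22

22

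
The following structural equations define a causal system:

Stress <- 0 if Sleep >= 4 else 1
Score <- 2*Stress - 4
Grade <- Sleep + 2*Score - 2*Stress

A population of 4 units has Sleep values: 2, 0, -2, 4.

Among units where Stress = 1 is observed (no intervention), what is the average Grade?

-6

Conditioning on Stress=1 selects the 3 unit(s) with Sleep ∈ {2, 0, -2}. Their Grade values: -4, -6, -8. Mean = -6.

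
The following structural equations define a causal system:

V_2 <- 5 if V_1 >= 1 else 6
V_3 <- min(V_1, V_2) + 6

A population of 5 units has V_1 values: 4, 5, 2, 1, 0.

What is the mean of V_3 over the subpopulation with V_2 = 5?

9

Conditioning on V_2=5 selects the 4 unit(s) with V_1 ∈ {4, 5, 2, 1}. Their V_3 values: 10, 11, 8, 7. Mean = 9.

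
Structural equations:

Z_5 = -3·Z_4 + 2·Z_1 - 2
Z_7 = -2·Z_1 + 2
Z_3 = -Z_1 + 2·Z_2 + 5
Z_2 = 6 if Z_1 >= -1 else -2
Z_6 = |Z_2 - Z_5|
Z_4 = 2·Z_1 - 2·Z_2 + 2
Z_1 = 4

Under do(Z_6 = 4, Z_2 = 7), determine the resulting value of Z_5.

18

The joint intervention fixes Z_6 = 4, Z_2 = 7, removing each variable's own equation.
Z_4 = 2·Z_1 - 2·Z_2 + 2  [with Z_1=4, Z_2=7]  = -4
Z_5 = -3·Z_4 + 2·Z_1 - 2  [with Z_4=-4, Z_1=4]  = 18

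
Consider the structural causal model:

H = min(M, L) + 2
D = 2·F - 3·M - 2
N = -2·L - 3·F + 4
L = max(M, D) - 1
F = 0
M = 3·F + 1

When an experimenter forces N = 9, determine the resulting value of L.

do(N=9) replaces the equation N = -2·L - 3·F + 4 with the constant N = 9.
No directed path runs from N to L, so L keeps its natural value.
M = 3·F + 1  [with F=0]  = 1
D = 2·F - 3·M - 2  [with F=0, M=1]  = -5
L = max(M, D) - 1  [with M=1, D=-5]  = 0

0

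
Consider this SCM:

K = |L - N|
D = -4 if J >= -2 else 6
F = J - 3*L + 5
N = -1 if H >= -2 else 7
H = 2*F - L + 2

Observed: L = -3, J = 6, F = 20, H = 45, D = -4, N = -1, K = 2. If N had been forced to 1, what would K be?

Intervening sets N = 1 and removes its equation (N = -1 if H >= -2 else 7).
K = |L - N|  [with L=-3, N=1]  = 4

4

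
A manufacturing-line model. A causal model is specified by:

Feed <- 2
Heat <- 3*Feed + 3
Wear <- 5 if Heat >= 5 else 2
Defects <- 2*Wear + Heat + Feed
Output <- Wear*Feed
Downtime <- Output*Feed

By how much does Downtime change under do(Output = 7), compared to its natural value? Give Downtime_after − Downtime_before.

The intervention breaks the incoming arrows to Output: Output <- Wear*Feed no longer applies, and Output = 7.
Downtime = Output*Feed  [with Output=7, Feed=2]  = 14
Without intervention: Heat = 3*Feed + 3  [with Feed=2]  = 9; Wear = 5 if Heat >= 5 else 2  [with Heat=9]  = 5; Output = Wear*Feed  [with Wear=5, Feed=2]  = 10; Downtime = Output*Feed  [with Output=10, Feed=2]  = 20.
Change = 14 − 20 = -6.

-6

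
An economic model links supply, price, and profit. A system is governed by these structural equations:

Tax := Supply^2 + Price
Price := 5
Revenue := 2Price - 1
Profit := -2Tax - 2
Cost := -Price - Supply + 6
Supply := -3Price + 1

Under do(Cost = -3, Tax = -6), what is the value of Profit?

Setting Cost = -3, Tax = -6 by intervention discards those variables' equations.
Profit = -2Tax - 2  [with Tax=-6]  = 10

10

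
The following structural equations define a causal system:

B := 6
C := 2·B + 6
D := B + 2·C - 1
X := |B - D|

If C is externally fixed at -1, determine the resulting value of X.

Under do(C=-1), the mechanism C := 2·B + 6 is discarded; C is fixed at -1.
D = B + 2·C - 1  [with B=6, C=-1]  = 3
X = |B - D|  [with B=6, D=3]  = 3

3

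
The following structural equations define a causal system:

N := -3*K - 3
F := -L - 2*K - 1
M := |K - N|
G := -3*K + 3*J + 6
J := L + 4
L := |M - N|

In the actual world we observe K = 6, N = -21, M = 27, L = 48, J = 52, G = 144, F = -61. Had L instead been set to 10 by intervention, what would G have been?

30

Under do(L=10), the mechanism L := |M - N| is discarded; L is fixed at 10.
J = L + 4  [with L=10]  = 14
G = -3*K + 3*J + 6  [with K=6, J=14]  = 30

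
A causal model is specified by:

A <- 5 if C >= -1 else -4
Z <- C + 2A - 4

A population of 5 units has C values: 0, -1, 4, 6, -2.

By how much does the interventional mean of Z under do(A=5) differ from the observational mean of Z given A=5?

-0.85

do(A=5) breaks A's dependence on C. With A=5 fixed, Z across the units is 6, 5, 10, 12, 4, mean 7.4.
E[Z|A=5] averages over only the 4 units with A=5 (C = 0, -1, 4, 6): Z = 6, 5, 10, 12, mean 8.25.
Difference = 7.4 − 8.25 = -0.85.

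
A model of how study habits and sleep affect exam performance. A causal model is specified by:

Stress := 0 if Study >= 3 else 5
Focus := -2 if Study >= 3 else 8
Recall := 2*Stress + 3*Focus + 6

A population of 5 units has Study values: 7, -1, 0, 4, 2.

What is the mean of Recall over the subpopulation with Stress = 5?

Observing Stress=5 restricts to units where Stress's equation naturally yields 5: Study ∈ {-1, 0, 2}. In that subpopulation Recall = 40, 40, 40, mean 40.

40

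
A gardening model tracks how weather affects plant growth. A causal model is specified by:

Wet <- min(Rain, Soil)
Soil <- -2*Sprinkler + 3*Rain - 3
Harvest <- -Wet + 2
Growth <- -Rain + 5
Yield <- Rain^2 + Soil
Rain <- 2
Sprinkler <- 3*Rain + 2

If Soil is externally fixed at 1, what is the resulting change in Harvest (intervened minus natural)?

The intervention breaks the incoming arrows to Soil: Soil <- -2*Sprinkler + 3*Rain - 3 no longer applies, and Soil = 1.
Wet = min(Rain, Soil)  [with Rain=2, Soil=1]  = 1
Harvest = -Wet + 2  [with Wet=1]  = 1
Without intervention: Sprinkler = 3*Rain + 2  [with Rain=2]  = 8; Soil = -2*Sprinkler + 3*Rain - 3  [with Sprinkler=8, Rain=2]  = -13; Wet = min(Rain, Soil)  [with Rain=2, Soil=-13]  = -13; Harvest = -Wet + 2  [with Wet=-13]  = 15.
Change = 1 − 15 = -14.

-14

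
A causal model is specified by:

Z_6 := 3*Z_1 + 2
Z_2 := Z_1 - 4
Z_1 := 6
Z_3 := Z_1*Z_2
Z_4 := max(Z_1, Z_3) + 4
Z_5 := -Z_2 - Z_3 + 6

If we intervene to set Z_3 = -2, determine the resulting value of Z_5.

do(Z_3=-2) replaces the equation Z_3 := Z_1*Z_2 with the constant Z_3 = -2.
Z_2 = Z_1 - 4  [with Z_1=6]  = 2
Z_5 = -Z_2 - Z_3 + 6  [with Z_2=2, Z_3=-2]  = 6

6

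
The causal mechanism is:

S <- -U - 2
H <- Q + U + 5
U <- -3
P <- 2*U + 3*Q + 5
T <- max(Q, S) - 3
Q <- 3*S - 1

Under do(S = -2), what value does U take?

Under do(S=-2), the mechanism S <- -U - 2 is discarded; S is fixed at -2.
U is not downstream of the intervention, so its value is determined by the original equations.

-3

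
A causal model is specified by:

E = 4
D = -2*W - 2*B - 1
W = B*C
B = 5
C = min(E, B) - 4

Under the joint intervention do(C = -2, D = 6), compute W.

The joint intervention fixes C = -2, D = 6, removing each variable's own equation.
W = B*C  [with B=5, C=-2]  = -10

-10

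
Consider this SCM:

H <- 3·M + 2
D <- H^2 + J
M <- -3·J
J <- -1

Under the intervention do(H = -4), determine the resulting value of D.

The intervention breaks the incoming arrows to H: H <- 3·M + 2 no longer applies, and H = -4.
D = H^2 + J  [with H=-4, J=-1]  = 15

15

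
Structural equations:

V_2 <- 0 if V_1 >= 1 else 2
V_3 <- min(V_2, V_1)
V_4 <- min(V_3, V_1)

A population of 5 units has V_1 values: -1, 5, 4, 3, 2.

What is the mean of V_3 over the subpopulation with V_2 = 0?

0

Conditioning on V_2=0 selects the 4 unit(s) with V_1 ∈ {5, 4, 3, 2}. Their V_3 values: 0, 0, 0, 0. Mean = 0.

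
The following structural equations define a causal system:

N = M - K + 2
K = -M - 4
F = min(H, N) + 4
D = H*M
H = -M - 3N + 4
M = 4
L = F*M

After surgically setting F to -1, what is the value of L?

Under do(F=-1), the mechanism F = min(H, N) + 4 is discarded; F is fixed at -1.
L = F*M  [with F=-1, M=4]  = -4

-4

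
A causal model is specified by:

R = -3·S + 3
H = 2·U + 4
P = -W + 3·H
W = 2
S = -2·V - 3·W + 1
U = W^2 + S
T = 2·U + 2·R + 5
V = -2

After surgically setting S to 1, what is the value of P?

40

The intervention breaks the incoming arrows to S: S = -2·V - 3·W + 1 no longer applies, and S = 1.
U = W^2 + S  [with W=2, S=1]  = 5
H = 2·U + 4  [with U=5]  = 14
P = -W + 3·H  [with W=2, H=14]  = 40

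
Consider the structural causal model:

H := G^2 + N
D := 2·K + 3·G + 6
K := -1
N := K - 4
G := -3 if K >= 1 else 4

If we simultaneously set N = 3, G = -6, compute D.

-14

Setting N = 3, G = -6 by intervention discards those variables' equations.
D = 2·K + 3·G + 6  [with K=-1, G=-6]  = -14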